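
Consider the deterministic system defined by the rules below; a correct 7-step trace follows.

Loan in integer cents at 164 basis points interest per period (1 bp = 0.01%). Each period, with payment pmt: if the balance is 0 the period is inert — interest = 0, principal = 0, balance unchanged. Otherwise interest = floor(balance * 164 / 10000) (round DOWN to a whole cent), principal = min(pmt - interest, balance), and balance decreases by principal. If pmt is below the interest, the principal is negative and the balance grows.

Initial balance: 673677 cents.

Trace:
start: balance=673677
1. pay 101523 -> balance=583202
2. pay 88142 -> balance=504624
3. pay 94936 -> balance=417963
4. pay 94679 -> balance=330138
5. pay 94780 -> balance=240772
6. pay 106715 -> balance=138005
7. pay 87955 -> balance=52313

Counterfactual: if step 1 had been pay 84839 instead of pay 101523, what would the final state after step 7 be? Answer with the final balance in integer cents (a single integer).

70708

(re-executing from step 1 with the substitution; state before step 1: balance=673677)
1. pay 84839 -> balance=599886
2. pay 88142 -> balance=521582
3. pay 94936 -> balance=435199
4. pay 94679 -> balance=347657
5. pay 94780 -> balance=258578
6. pay 106715 -> balance=156103
7. pay 87955 -> balance=70708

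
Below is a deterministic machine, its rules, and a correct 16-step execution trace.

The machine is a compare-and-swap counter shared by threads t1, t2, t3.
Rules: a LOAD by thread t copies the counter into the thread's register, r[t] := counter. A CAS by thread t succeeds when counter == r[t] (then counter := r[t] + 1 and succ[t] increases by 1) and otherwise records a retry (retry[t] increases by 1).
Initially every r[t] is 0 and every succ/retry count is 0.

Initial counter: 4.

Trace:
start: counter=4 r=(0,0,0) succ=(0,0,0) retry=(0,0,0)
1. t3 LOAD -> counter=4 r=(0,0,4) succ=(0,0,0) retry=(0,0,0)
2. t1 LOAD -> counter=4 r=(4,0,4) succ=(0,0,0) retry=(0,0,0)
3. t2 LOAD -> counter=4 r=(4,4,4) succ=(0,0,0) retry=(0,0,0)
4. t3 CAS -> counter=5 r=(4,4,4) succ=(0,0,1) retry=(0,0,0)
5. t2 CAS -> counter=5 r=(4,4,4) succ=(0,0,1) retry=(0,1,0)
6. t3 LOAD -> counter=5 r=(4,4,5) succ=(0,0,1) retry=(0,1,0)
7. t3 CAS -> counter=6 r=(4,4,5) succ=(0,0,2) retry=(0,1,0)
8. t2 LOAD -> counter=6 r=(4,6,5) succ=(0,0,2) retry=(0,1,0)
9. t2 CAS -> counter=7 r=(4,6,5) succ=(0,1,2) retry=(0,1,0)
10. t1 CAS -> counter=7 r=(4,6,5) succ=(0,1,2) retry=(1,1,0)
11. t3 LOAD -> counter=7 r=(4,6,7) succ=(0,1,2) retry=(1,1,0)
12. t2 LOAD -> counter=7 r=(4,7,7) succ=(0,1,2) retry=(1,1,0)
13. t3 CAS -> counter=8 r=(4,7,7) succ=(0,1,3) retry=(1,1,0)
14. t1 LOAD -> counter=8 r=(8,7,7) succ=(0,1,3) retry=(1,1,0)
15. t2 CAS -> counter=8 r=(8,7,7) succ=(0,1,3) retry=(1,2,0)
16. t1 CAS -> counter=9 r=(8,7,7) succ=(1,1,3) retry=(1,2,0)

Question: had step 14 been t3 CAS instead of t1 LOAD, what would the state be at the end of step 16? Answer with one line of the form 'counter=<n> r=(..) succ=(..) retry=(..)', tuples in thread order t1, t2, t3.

counter=8 r=(4,7,7) succ=(0,1,3) retry=(2,2,1)

(re-executing from step 14 with the substitution; state before step 14: counter=8 r=(4,7,7) succ=(0,1,3) retry=(1,1,0))
14. t3 CAS -> counter=8 r=(4,7,7) succ=(0,1,3) retry=(1,1,1)
15. t2 CAS -> counter=8 r=(4,7,7) succ=(0,1,3) retry=(1,2,1)
16. t1 CAS -> counter=8 r=(4,7,7) succ=(0,1,3) retry=(2,2,1)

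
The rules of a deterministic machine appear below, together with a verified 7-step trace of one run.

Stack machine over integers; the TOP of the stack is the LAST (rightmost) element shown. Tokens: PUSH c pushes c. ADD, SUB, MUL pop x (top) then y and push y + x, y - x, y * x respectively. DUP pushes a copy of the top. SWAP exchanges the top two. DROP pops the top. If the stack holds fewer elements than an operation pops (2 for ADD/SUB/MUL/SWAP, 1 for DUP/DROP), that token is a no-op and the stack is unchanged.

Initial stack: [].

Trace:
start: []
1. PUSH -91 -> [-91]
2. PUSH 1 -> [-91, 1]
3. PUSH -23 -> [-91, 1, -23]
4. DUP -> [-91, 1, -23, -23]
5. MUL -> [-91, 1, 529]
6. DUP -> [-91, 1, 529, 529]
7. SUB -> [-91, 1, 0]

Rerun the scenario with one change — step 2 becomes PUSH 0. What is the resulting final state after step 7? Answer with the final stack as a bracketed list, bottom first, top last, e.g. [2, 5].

(re-executing from step 2 with the substitution; state before step 2: [-91])
2. PUSH 0 -> [-91, 0]
3. PUSH -23 -> [-91, 0, -23]
4. DUP -> [-91, 0, -23, -23]
5. MUL -> [-91, 0, 529]
6. DUP -> [-91, 0, 529, 529]
7. SUB -> [-91, 0, 0]

[-91, 0, 0]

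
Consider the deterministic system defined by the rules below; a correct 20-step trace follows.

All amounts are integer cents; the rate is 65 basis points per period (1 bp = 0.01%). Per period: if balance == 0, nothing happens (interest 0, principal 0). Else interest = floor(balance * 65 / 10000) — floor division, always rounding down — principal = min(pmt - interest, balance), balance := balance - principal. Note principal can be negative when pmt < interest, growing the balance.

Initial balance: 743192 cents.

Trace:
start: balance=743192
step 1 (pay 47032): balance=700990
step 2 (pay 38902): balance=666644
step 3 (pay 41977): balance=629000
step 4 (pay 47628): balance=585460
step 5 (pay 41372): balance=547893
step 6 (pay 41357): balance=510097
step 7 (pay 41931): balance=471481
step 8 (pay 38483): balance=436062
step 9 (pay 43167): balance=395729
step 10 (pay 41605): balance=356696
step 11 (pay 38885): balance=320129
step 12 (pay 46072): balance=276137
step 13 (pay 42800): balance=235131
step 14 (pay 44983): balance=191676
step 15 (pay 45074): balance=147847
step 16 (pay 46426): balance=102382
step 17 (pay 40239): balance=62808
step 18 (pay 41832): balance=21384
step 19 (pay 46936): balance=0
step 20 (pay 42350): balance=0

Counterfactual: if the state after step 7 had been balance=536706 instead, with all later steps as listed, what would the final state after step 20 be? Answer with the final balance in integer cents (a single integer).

3027

state after step 7 := balance=536706
step 8 (pay 38483): balance=501711
step 9 (pay 43167): balance=461805
step 10 (pay 41605): balance=423201
step 11 (pay 38885): balance=387066
step 12 (pay 46072): balance=343509
step 13 (pay 42800): balance=302941
step 14 (pay 44983): balance=259927
step 15 (pay 45074): balance=216542
step 16 (pay 46426): balance=171523
step 17 (pay 40239): balance=132398
step 18 (pay 41832): balance=91426
step 19 (pay 46936): balance=45084
step 20 (pay 42350): balance=3027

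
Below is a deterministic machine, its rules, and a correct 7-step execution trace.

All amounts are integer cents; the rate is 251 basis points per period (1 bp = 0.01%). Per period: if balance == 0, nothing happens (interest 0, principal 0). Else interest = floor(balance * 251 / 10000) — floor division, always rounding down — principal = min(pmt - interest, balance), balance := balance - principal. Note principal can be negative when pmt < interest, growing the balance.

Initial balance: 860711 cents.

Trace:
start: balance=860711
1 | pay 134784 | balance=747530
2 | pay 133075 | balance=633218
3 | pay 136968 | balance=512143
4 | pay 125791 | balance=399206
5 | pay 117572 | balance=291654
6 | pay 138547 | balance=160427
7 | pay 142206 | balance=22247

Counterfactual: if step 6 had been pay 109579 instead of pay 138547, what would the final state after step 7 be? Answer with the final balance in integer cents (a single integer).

(re-executing from step 6 with the substitution; state before step 6: balance=291654)
6 | pay 109579 | balance=189395
7 | pay 142206 | balance=51942

51942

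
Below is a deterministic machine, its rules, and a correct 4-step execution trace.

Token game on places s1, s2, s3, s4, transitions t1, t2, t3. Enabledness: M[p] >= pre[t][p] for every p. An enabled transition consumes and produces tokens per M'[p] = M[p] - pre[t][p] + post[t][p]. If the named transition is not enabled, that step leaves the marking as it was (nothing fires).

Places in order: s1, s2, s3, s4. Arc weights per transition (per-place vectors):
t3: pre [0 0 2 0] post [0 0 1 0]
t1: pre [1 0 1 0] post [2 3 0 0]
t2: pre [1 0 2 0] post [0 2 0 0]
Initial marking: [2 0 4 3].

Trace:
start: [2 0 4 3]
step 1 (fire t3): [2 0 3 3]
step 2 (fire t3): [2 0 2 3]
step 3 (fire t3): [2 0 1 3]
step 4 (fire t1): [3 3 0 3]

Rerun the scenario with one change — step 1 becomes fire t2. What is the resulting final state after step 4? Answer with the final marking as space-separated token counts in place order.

2 5 0 3

(re-executing from step 1 with the substitution; state before step 1: [2 0 4 3])
step 1 (fire t2): [1 2 2 3]
step 2 (fire t3): [1 2 1 3]
step 3 (fire t3): [1 2 1 3]
step 4 (fire t1): [2 5 0 3]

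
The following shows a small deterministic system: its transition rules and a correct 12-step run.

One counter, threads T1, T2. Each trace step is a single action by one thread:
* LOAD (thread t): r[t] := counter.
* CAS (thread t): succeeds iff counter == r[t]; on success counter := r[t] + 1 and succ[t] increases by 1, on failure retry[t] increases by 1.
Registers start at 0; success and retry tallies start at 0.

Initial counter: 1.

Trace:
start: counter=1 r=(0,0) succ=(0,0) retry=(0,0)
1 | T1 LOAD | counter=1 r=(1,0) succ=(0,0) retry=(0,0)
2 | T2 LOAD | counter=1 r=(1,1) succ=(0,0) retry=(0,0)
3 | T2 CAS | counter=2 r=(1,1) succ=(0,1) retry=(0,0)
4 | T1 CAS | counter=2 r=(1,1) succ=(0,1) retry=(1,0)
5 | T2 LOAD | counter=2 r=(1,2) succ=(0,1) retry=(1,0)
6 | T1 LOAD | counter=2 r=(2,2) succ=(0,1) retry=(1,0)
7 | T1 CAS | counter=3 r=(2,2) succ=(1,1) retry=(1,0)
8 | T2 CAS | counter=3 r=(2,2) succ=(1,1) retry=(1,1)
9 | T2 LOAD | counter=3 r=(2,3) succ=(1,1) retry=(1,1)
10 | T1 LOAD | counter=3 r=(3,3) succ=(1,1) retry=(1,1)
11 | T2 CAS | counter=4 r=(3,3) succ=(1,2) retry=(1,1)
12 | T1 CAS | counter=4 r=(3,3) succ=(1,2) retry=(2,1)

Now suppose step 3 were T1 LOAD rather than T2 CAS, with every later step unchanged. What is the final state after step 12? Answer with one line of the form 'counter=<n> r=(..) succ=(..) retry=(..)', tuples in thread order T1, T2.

(re-executing from step 3 with the substitution; state before step 3: counter=1 r=(1,1) succ=(0,0) retry=(0,0))
3 | T1 LOAD | counter=1 r=(1,1) succ=(0,0) retry=(0,0)
4 | T1 CAS | counter=2 r=(1,1) succ=(1,0) retry=(0,0)
5 | T2 LOAD | counter=2 r=(1,2) succ=(1,0) retry=(0,0)
6 | T1 LOAD | counter=2 r=(2,2) succ=(1,0) retry=(0,0)
7 | T1 CAS | counter=3 r=(2,2) succ=(2,0) retry=(0,0)
8 | T2 CAS | counter=3 r=(2,2) succ=(2,0) retry=(0,1)
9 | T2 LOAD | counter=3 r=(2,3) succ=(2,0) retry=(0,1)
10 | T1 LOAD | counter=3 r=(3,3) succ=(2,0) retry=(0,1)
11 | T2 CAS | counter=4 r=(3,3) succ=(2,1) retry=(0,1)
12 | T1 CAS | counter=4 r=(3,3) succ=(2,1) retry=(1,1)

counter=4 r=(3,3) succ=(2,1) retry=(1,1)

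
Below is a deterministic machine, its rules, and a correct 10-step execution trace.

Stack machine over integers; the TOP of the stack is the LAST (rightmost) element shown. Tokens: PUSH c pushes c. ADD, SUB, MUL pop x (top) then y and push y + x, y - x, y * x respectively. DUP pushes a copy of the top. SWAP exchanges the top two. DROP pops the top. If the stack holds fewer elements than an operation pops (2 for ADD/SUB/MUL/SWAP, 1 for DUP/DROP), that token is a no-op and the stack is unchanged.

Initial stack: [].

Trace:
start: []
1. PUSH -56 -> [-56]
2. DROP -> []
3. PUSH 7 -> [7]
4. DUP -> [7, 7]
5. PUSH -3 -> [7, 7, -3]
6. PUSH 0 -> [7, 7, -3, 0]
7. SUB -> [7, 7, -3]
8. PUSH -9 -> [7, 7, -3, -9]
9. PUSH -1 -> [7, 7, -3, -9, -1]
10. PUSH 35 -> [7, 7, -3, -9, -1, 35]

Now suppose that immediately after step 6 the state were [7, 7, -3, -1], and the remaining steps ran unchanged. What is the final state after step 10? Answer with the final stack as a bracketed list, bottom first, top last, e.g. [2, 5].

[7, 7, -2, -9, -1, 35]

state after step 6 := [7, 7, -3, -1]
7. SUB -> [7, 7, -2]
8. PUSH -9 -> [7, 7, -2, -9]
9. PUSH -1 -> [7, 7, -2, -9, -1]
10. PUSH 35 -> [7, 7, -2, -9, -1, 35]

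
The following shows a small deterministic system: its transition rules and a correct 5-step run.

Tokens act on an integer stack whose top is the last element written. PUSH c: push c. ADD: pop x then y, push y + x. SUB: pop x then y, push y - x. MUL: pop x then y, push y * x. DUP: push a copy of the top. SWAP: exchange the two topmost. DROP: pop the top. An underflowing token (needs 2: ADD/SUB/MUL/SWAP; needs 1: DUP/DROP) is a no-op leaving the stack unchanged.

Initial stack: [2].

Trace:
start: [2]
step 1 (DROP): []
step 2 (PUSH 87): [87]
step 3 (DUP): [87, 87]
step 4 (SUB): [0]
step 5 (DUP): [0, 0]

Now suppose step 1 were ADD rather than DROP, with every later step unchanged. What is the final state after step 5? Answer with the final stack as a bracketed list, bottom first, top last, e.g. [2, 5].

(re-executing from step 1 with the substitution; state before step 1: [2])
step 1 (ADD): [2]
step 2 (PUSH 87): [2, 87]
step 3 (DUP): [2, 87, 87]
step 4 (SUB): [2, 0]
step 5 (DUP): [2, 0, 0]

[2, 0, 0]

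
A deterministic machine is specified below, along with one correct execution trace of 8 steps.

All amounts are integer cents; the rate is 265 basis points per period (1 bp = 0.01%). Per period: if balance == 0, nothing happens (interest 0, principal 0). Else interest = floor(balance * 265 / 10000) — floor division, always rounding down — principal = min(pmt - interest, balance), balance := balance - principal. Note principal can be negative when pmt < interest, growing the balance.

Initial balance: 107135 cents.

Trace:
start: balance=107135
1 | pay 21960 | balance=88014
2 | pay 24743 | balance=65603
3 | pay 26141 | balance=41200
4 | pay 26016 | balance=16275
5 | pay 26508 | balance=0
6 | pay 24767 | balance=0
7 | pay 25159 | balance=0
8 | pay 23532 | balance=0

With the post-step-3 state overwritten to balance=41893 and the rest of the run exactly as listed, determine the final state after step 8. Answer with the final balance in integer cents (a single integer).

state after step 3 := balance=41893
4 | pay 26016 | balance=16987
5 | pay 26508 | balance=0
6 | pay 24767 | balance=0
7 | pay 25159 | balance=0
8 | pay 23532 | balance=0

0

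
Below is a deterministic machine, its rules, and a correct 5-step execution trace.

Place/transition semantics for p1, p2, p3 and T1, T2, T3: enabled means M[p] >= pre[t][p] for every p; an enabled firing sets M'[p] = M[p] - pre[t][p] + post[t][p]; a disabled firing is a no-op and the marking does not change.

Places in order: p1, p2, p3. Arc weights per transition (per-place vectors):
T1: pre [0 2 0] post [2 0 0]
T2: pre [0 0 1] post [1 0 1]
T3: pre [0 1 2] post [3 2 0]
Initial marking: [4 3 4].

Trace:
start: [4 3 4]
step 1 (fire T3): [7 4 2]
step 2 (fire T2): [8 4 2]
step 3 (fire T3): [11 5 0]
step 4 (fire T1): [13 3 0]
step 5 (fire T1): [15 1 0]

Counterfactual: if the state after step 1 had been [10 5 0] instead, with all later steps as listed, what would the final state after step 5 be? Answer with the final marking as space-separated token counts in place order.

14 1 0

state after step 1 := [10 5 0]
step 2 (fire T2): [10 5 0]
step 3 (fire T3): [10 5 0]
step 4 (fire T1): [12 3 0]
step 5 (fire T1): [14 1 0]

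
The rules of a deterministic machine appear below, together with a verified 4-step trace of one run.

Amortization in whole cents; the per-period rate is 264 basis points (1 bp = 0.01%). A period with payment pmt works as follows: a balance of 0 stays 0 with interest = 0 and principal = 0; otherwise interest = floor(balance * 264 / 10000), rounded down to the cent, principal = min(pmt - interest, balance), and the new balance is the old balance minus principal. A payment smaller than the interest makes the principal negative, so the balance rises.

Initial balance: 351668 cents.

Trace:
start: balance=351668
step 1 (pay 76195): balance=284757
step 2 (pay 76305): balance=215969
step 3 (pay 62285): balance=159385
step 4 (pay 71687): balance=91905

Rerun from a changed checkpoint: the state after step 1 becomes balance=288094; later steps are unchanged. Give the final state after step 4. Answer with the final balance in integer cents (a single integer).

state after step 1 := balance=288094
step 2 (pay 76305): balance=219394
step 3 (pay 62285): balance=162901
step 4 (pay 71687): balance=95514

95514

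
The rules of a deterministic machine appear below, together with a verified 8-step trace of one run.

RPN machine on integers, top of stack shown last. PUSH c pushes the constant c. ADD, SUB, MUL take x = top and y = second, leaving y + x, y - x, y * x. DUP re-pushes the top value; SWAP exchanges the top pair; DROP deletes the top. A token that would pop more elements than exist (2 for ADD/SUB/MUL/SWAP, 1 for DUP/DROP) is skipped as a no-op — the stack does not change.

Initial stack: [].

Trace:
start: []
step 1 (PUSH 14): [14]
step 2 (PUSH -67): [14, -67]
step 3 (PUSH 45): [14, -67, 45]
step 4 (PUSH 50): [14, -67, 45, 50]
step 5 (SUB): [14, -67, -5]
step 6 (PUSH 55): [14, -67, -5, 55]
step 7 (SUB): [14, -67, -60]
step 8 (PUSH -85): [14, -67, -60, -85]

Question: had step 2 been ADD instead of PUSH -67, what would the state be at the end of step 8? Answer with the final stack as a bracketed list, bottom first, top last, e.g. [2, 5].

[14, -60, -85]

(re-executing from step 2 with the substitution; state before step 2: [14])
step 2 (ADD): [14]
step 3 (PUSH 45): [14, 45]
step 4 (PUSH 50): [14, 45, 50]
step 5 (SUB): [14, -5]
step 6 (PUSH 55): [14, -5, 55]
step 7 (SUB): [14, -60]
step 8 (PUSH -85): [14, -60, -85]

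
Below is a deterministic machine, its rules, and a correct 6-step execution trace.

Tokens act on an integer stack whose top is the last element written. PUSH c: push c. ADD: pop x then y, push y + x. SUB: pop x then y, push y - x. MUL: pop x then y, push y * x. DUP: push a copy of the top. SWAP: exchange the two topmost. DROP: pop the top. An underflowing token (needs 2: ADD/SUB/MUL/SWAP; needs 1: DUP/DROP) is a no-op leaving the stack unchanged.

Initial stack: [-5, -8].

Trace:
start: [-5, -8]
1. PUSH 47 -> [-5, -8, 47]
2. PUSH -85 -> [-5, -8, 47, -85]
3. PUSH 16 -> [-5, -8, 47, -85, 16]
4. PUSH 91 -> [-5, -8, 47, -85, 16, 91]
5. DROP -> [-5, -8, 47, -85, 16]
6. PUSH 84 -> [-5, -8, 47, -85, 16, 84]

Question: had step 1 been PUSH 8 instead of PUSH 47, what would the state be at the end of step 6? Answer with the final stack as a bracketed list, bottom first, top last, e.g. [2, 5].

[-5, -8, 8, -85, 16, 84]

(re-executing from step 1 with the substitution; state before step 1: [-5, -8])
1. PUSH 8 -> [-5, -8, 8]
2. PUSH -85 -> [-5, -8, 8, -85]
3. PUSH 16 -> [-5, -8, 8, -85, 16]
4. PUSH 91 -> [-5, -8, 8, -85, 16, 91]
5. DROP -> [-5, -8, 8, -85, 16]
6. PUSH 84 -> [-5, -8, 8, -85, 16, 84]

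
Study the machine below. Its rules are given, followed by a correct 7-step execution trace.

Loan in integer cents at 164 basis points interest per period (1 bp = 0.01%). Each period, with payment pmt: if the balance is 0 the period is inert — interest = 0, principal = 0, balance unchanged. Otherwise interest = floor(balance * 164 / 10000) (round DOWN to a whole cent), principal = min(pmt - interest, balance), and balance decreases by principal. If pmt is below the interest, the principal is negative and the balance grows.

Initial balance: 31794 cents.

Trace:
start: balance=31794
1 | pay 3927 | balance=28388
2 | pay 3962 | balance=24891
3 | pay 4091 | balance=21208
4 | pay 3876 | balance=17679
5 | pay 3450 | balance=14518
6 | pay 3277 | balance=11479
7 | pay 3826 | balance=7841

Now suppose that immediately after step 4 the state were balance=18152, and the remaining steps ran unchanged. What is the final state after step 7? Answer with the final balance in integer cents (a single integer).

state after step 4 := balance=18152
5 | pay 3450 | balance=14999
6 | pay 3277 | balance=11967
7 | pay 3826 | balance=8337

8337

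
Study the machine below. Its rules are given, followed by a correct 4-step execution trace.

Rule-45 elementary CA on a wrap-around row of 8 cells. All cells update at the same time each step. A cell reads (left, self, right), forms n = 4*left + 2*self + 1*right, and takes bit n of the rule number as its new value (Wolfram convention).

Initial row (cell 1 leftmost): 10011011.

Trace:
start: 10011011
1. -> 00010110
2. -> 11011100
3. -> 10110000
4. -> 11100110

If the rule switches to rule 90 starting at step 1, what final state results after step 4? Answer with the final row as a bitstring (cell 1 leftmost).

(re-executing steps 1..4 under rule 90; state before step 1: 10011011)
1. -> 11111010
2. -> 10001000
3. -> 01010101
4. -> 00000000

00000000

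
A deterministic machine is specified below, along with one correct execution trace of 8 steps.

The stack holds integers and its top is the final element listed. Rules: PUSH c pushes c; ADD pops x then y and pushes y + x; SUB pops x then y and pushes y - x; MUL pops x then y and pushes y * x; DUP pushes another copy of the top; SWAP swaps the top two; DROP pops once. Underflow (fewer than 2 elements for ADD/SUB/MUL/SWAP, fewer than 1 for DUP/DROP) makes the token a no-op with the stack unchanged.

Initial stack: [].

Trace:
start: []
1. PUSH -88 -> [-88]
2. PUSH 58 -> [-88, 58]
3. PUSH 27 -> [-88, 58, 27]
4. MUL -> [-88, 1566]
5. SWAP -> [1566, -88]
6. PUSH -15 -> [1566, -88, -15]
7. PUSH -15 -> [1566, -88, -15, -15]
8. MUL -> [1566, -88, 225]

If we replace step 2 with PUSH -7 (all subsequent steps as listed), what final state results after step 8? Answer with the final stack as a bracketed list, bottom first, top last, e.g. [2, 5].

[-189, -88, 225]

(re-executing from step 2 with the substitution; state before step 2: [-88])
2. PUSH -7 -> [-88, -7]
3. PUSH 27 -> [-88, -7, 27]
4. MUL -> [-88, -189]
5. SWAP -> [-189, -88]
6. PUSH -15 -> [-189, -88, -15]
7. PUSH -15 -> [-189, -88, -15, -15]
8. MUL -> [-189, -88, 225]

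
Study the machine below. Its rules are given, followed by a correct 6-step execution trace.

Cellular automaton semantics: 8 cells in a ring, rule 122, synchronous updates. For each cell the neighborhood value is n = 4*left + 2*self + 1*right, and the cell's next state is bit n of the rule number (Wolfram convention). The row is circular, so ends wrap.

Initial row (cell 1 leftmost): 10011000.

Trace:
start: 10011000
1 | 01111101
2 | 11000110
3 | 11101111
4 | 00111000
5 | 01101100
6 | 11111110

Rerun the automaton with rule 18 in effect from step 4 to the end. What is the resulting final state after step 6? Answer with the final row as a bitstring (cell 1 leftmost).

00000000

(re-executing steps 4..6 under rule 18; state before step 4: 11101111)
4 | 00000000
5 | 00000000
6 | 00000000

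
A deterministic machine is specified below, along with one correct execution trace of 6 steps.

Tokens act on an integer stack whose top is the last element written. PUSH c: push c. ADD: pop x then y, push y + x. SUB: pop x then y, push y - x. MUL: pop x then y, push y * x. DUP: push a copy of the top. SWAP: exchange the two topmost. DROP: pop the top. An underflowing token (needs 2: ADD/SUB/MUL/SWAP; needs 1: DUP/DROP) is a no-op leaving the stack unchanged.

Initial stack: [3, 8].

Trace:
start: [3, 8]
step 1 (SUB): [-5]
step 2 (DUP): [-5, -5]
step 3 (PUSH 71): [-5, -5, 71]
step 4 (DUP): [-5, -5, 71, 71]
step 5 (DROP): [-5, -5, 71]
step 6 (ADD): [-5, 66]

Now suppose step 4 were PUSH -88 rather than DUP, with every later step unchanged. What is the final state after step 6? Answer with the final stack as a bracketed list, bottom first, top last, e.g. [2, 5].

(re-executing from step 4 with the substitution; state before step 4: [-5, -5, 71])
step 4 (PUSH -88): [-5, -5, 71, -88]
step 5 (DROP): [-5, -5, 71]
step 6 (ADD): [-5, 66]

[-5, 66]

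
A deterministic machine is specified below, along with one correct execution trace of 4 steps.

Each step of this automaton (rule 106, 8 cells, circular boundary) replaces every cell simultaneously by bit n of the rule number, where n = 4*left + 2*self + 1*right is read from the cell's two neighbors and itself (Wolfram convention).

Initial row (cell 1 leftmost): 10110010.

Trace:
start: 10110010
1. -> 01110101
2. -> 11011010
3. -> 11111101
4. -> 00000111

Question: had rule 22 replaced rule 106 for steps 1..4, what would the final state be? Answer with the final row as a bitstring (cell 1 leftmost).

(re-executing steps 1..4 under rule 22; state before step 1: 10110010)
1. -> 10001110
2. -> 11010000
3. -> 00011001
4. -> 10100111

10100111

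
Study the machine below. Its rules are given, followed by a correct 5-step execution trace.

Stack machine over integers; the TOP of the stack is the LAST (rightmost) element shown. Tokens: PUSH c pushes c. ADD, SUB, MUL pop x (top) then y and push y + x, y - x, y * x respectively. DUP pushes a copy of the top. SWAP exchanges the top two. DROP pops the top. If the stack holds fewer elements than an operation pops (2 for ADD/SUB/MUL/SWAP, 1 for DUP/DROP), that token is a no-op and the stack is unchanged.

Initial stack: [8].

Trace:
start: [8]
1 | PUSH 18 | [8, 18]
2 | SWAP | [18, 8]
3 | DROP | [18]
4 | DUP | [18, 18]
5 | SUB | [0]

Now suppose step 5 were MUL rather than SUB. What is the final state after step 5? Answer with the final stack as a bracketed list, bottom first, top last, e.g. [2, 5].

(re-executing from step 5 with the substitution; state before step 5: [18, 18])
5 | MUL | [324]

[324]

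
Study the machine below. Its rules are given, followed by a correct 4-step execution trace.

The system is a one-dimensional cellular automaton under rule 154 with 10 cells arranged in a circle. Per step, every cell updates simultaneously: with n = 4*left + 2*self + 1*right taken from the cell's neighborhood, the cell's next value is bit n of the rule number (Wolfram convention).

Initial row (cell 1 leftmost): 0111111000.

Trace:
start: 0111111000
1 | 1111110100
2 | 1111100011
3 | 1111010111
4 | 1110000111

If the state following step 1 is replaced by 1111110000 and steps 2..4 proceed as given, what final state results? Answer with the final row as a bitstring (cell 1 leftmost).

state after step 1 := 1111110000
2 | 1111101001
3 | 1111000111
4 | 1110101111

1110101111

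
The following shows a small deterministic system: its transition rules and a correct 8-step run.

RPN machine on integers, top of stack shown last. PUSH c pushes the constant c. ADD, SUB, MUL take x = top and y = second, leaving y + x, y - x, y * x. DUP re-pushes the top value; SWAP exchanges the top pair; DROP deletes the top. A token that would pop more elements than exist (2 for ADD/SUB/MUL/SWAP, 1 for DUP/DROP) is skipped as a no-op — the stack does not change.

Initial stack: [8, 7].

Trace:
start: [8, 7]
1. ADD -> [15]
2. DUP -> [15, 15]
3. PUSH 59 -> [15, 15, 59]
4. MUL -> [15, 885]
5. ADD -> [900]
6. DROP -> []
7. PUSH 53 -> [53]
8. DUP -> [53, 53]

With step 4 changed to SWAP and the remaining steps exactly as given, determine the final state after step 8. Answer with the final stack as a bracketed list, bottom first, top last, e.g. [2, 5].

(re-executing from step 4 with the substitution; state before step 4: [15, 15, 59])
4. SWAP -> [15, 59, 15]
5. ADD -> [15, 74]
6. DROP -> [15]
7. PUSH 53 -> [15, 53]
8. DUP -> [15, 53, 53]

[15, 53, 53]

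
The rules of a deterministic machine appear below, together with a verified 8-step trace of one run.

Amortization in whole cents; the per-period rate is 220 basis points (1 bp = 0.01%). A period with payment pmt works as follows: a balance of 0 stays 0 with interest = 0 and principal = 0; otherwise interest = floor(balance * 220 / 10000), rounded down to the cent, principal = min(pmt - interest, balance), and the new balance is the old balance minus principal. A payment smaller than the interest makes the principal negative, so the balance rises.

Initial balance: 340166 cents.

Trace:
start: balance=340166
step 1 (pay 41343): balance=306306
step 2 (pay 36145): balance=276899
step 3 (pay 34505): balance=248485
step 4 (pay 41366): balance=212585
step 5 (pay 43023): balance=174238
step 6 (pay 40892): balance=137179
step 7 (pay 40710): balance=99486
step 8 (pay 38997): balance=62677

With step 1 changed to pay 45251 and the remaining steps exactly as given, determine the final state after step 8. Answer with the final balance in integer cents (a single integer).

58127

(re-executing from step 1 with the substitution; state before step 1: balance=340166)
step 1 (pay 45251): balance=302398
step 2 (pay 36145): balance=272905
step 3 (pay 34505): balance=244403
step 4 (pay 41366): balance=208413
step 5 (pay 43023): balance=169975
step 6 (pay 40892): balance=132822
step 7 (pay 40710): balance=95034
step 8 (pay 38997): balance=58127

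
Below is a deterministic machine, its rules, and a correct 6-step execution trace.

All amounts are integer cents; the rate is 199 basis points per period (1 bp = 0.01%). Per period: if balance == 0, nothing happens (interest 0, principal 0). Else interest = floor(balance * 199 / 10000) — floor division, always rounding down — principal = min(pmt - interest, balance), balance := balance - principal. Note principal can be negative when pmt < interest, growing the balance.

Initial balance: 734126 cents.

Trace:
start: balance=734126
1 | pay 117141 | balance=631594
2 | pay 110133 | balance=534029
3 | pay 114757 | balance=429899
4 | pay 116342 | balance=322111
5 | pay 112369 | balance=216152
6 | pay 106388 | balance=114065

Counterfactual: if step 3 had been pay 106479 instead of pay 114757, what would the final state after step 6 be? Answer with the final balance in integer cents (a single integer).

122847

(re-executing from step 3 with the substitution; state before step 3: balance=534029)
3 | pay 106479 | balance=438177
4 | pay 116342 | balance=330554
5 | pay 112369 | balance=224763
6 | pay 106388 | balance=122847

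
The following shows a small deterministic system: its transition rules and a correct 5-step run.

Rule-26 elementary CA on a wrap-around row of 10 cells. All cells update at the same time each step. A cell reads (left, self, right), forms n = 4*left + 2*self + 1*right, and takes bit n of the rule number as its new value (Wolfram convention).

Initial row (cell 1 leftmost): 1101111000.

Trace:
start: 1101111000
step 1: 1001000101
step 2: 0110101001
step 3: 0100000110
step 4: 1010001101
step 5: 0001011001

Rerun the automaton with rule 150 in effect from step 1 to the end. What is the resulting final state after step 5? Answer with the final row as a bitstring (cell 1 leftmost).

(re-executing steps 1..5 under rule 150; state before step 1: 1101111000)
step 1: 0000110101
step 2: 1001000101
step 3: 0111101100
step 4: 1011000010
step 5: 1000100110

1000100110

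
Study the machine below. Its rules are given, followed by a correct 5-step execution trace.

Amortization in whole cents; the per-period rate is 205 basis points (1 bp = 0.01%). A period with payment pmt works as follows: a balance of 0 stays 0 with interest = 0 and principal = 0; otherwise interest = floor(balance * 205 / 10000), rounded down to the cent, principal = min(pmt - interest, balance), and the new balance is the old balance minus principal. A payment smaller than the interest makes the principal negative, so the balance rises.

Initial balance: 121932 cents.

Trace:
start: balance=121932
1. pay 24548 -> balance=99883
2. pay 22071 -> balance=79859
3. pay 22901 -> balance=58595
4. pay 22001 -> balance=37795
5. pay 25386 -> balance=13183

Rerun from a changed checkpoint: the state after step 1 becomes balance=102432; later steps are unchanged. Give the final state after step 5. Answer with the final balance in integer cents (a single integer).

state after step 1 := balance=102432
2. pay 22071 -> balance=82460
3. pay 22901 -> balance=61249
4. pay 22001 -> balance=40503
5. pay 25386 -> balance=15947

15947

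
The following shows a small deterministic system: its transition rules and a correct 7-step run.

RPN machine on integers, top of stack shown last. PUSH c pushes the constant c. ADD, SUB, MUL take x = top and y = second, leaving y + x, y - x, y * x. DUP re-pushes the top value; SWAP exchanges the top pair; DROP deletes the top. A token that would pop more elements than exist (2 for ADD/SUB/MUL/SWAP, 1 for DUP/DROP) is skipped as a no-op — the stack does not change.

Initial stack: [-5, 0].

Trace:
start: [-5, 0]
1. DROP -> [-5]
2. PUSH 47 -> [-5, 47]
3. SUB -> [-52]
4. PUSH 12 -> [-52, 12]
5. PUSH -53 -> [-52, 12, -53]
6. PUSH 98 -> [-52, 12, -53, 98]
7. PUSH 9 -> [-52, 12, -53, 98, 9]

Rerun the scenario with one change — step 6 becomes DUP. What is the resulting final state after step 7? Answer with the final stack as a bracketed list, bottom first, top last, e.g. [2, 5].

[-52, 12, -53, -53, 9]

(re-executing from step 6 with the substitution; state before step 6: [-52, 12, -53])
6. DUP -> [-52, 12, -53, -53]
7. PUSH 9 -> [-52, 12, -53, -53, 9]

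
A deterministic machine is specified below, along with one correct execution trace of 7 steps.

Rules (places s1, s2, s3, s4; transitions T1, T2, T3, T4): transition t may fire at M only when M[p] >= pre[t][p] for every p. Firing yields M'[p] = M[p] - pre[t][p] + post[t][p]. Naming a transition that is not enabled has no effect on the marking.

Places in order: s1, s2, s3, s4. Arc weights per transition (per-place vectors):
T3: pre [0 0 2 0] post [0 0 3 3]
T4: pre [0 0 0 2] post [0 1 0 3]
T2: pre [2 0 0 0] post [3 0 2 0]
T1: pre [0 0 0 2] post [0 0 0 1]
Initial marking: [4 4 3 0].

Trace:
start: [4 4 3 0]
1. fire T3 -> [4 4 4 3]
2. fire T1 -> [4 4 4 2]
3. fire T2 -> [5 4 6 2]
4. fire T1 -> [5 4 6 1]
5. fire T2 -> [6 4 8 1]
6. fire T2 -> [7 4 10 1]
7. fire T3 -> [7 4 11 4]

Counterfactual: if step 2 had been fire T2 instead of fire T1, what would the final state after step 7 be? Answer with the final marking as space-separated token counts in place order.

(re-executing from step 2 with the substitution; state before step 2: [4 4 4 3])
2. fire T2 -> [5 4 6 3]
3. fire T2 -> [6 4 8 3]
4. fire T1 -> [6 4 8 2]
5. fire T2 -> [7 4 10 2]
6. fire T2 -> [8 4 12 2]
7. fire T3 -> [8 4 13 5]

8 4 13 5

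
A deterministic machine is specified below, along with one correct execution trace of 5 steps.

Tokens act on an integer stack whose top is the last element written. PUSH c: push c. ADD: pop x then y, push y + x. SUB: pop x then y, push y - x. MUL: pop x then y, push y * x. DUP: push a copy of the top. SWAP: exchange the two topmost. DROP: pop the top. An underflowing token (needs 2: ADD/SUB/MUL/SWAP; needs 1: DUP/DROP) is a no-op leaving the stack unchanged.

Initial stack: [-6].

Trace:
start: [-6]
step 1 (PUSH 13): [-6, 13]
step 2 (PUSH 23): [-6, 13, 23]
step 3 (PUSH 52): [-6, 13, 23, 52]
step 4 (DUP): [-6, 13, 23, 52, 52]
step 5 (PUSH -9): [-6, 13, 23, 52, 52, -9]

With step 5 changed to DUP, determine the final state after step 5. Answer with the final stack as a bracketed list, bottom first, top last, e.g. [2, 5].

(re-executing from step 5 with the substitution; state before step 5: [-6, 13, 23, 52, 52])
step 5 (DUP): [-6, 13, 23, 52, 52, 52]

[-6, 13, 23, 52, 52, 52]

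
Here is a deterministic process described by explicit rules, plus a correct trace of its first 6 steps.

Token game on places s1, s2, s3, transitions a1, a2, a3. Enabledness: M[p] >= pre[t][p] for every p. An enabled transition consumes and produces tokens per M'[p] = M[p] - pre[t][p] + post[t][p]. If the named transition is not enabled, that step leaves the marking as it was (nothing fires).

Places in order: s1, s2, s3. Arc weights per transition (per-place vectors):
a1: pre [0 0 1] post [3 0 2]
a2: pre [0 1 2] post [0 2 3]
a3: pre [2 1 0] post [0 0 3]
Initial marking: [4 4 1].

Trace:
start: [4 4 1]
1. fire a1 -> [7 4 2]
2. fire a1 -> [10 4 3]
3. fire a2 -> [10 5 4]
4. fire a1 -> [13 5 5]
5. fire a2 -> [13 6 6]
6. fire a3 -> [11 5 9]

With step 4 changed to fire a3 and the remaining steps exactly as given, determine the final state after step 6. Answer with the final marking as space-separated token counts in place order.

6 4 11

(re-executing from step 4 with the substitution; state before step 4: [10 5 4])
4. fire a3 -> [8 4 7]
5. fire a2 -> [8 5 8]
6. fire a3 -> [6 4 11]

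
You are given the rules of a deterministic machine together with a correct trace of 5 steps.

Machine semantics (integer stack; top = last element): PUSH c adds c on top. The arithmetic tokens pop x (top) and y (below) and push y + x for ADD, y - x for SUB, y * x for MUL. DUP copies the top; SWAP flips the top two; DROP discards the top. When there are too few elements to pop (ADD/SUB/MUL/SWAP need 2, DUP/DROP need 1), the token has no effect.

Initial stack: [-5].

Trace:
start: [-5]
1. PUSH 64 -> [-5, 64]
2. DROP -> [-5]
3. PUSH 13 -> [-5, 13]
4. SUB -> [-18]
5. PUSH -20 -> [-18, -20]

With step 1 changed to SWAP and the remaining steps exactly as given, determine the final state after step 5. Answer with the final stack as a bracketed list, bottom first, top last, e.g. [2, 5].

(re-executing from step 1 with the substitution; state before step 1: [-5])
1. SWAP -> [-5]
2. DROP -> []
3. PUSH 13 -> [13]
4. SUB -> [13]
5. PUSH -20 -> [13, -20]

[13, -20]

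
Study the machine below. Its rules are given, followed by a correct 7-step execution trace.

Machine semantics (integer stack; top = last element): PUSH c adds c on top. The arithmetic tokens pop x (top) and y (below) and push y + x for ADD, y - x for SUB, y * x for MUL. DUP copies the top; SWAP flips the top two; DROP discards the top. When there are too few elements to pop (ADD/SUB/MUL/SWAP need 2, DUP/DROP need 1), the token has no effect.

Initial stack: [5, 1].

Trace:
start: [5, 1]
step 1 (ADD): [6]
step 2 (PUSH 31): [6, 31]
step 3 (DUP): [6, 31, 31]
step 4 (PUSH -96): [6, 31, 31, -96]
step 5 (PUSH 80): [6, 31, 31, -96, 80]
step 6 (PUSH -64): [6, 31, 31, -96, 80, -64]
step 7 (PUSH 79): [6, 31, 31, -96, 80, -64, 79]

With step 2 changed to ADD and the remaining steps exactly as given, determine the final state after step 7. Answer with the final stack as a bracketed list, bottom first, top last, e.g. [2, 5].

(re-executing from step 2 with the substitution; state before step 2: [6])
step 2 (ADD): [6]
step 3 (DUP): [6, 6]
step 4 (PUSH -96): [6, 6, -96]
step 5 (PUSH 80): [6, 6, -96, 80]
step 6 (PUSH -64): [6, 6, -96, 80, -64]
step 7 (PUSH 79): [6, 6, -96, 80, -64, 79]

[6, 6, -96, 80, -64, 79]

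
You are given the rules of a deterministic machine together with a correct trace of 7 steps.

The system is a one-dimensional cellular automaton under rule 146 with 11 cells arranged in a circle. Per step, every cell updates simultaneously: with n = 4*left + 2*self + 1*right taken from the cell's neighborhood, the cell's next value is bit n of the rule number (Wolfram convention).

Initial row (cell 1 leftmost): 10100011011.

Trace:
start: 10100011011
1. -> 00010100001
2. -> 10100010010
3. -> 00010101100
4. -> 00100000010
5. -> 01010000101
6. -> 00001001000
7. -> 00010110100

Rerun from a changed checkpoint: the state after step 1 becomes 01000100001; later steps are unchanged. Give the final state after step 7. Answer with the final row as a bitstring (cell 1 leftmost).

01000001011

state after step 1 := 01000100001
2. -> 00101010010
3. -> 01000001101
4. -> 00100010000
5. -> 01010101000
6. -> 10000000100
7. -> 01000001011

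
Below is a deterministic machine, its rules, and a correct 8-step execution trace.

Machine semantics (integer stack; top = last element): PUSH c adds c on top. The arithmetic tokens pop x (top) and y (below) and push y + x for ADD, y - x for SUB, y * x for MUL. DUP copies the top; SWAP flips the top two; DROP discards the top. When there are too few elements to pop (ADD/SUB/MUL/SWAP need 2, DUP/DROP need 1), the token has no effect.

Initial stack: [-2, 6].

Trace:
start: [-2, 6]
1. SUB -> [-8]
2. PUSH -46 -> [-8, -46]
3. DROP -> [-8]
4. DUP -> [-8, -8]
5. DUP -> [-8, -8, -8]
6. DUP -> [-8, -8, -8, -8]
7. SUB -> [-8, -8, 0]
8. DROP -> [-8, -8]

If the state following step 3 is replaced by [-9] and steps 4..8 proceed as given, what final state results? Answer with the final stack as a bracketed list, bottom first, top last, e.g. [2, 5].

state after step 3 := [-9]
4. DUP -> [-9, -9]
5. DUP -> [-9, -9, -9]
6. DUP -> [-9, -9, -9, -9]
7. SUB -> [-9, -9, 0]
8. DROP -> [-9, -9]

[-9, -9]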